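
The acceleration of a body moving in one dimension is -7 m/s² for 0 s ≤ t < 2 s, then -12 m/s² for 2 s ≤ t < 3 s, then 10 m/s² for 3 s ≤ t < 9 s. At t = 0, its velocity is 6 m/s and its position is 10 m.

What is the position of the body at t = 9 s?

54 m

On each constant-a segment, Δv = aΔt and Δx = v₀Δt + ½aΔt²; chain segment to segment.
0–2 s: v starts 6 m/s; Δx = 6·2 + ½·-7·2² = -2 m; v ends -8 m/s.
2–3 s: v starts -8 m/s; Δx = -8·1 + ½·-12·1² = -14 m; v ends -20 m/s.
3–9 s: v starts -20 m/s; Δx = -20·6 + ½·10·6² = 60 m; v ends 40 m/s.
x(9) = 10 + Σ Δx = 54 m.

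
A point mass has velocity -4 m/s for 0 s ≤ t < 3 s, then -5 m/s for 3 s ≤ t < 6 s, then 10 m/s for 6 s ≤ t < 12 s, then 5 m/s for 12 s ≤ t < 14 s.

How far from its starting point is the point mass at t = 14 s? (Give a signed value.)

43 m

Displacement is the signed area under the v-t curve.
0–3 s: -4 × 3 = -12 m
3–6 s: -5 × 3 = -15 m
6–12 s: 10 × 6 = 60 m
12–14 s: 5 × 2 = 10 m
Net displacement = 43 m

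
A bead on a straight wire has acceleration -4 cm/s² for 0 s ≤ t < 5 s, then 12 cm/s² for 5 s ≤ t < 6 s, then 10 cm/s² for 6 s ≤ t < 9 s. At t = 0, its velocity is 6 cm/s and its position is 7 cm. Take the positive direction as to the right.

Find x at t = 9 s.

18 cm

On each constant-a segment, Δv = aΔt and Δx = v₀Δt + ½aΔt²; chain segment to segment.
0–5 s: v starts 6 cm/s; Δx = 6·5 + ½·-4·5² = -20 cm; v ends -14 cm/s.
5–6 s: v starts -14 cm/s; Δx = -14·1 + ½·12·1² = -8 cm; v ends -2 cm/s.
6–9 s: v starts -2 cm/s; Δx = -2·3 + ½·10·3² = 39 cm; v ends 28 cm/s.
x(9) = 7 + Σ Δx = 18 cm.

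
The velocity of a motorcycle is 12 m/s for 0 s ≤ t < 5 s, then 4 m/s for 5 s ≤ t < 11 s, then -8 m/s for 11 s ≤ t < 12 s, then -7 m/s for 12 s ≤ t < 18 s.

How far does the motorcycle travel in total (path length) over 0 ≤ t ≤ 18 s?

134 m

Distance (not displacement) is the total path length: add the absolute areas under v-t.
0–5 s: |12| × 5 = 60 m
5–11 s: |4| × 6 = 24 m
11–12 s: |-8| × 1 = 8 m
12–18 s: |-7| × 6 = 42 m
Total distance = 134 m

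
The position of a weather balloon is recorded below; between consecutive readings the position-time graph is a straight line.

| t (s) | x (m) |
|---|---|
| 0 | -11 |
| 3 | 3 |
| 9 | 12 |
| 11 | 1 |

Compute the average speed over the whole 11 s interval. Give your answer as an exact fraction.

Average speed = (total path length)/(elapsed time); on a piecewise-linear x-t graph the path length is Σ|Δx|.
0–3 s: |Δx| = |3 − -11| = 14 m
3–9 s: |Δx| = |12 − 3| = 9 m
9–11 s: |Δx| = |1 − 12| = 11 m
Total path = 34 m; average speed = 34/11 = 34/11 m/s.

34/11 m/s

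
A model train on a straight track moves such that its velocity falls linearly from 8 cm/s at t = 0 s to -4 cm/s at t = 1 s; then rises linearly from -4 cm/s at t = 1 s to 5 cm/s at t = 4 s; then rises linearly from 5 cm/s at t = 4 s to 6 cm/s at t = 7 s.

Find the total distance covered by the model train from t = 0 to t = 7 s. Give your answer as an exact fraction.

80/3 cm

Distance (not displacement) is the total path length: add the absolute areas under v-t.
0–1 s: v = 0 at t = 2/3 s; triangle areas 8/3 + 2/3 = 10/3 cm
1–4 s: v = 0 at t = 7/3 s; triangle areas 8/3 + 25/6 = 41/6 cm
4–7 s: |½(5 + 6)(3)| = 16.5 cm
Total distance = 80/3 cm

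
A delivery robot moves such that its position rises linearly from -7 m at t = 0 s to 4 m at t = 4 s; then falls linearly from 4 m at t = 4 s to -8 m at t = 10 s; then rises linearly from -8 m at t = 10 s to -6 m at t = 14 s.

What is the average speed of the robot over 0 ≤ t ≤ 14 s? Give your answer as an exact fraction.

Average speed = (total path length)/(elapsed time); on a piecewise-linear x-t graph the path length is Σ|Δx|.
0–4 s: |Δx| = |4 − -7| = 11 m
4–10 s: |Δx| = |-8 − 4| = 12 m
10–14 s: |Δx| = |-6 − -8| = 2 m
Total path = 25 m; average speed = 25/14 = 25/14 m/s.

25/14 m/s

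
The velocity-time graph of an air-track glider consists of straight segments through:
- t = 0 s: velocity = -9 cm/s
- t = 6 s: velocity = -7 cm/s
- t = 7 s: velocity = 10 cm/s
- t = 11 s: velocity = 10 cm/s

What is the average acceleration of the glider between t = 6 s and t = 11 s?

3.4 cm/s²

Average acceleration = Δv/Δt = (10 − -7)/(11 − 6) = 3.4 cm/s².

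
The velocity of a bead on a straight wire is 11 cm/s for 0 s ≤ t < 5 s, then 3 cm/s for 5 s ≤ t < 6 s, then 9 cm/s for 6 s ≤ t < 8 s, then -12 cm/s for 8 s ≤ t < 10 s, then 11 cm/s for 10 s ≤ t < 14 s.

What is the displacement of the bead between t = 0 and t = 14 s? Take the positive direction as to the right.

Displacement is the signed area under the v-t curve.
0–5 s: 11 × 5 = 55 cm
5–6 s: 3 × 1 = 3 cm
6–8 s: 9 × 2 = 18 cm
8–10 s: -12 × 2 = -24 cm
10–14 s: 11 × 4 = 44 cm
Net displacement = 96 cm

96 cm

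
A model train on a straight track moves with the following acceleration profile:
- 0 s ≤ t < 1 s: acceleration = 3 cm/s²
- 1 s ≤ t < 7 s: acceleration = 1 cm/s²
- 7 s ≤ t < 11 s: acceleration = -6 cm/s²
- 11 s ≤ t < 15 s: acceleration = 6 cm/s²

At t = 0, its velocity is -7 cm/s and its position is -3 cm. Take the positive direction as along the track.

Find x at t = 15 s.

On each constant-a segment, Δv = aΔt and Δx = v₀Δt + ½aΔt²; chain segment to segment.
0–1 s: v starts -7 cm/s; Δx = -7·1 + ½·3·1² = -5.5 cm; v ends -4 cm/s.
1–7 s: v starts -4 cm/s; Δx = -4·6 + ½·1·6² = -6 cm; v ends 2 cm/s.
7–11 s: v starts 2 cm/s; Δx = 2·4 + ½·-6·4² = -40 cm; v ends -22 cm/s.
11–15 s: v starts -22 cm/s; Δx = -22·4 + ½·6·4² = -40 cm; v ends 2 cm/s.
x(15) = -3 + Σ Δx = -94.5 cm.

-94.5 cm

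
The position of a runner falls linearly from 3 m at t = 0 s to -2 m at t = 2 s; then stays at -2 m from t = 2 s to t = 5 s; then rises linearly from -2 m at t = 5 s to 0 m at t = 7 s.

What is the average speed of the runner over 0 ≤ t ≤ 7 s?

1 m/s

Average speed = (total path length)/(elapsed time); on a piecewise-linear x-t graph the path length is Σ|Δx|.
0–2 s: |Δx| = |-2 − 3| = 5 m
2–5 s: |Δx| = |-2 − -2| = 0 m
5–7 s: |Δx| = |0 − -2| = 2 m
Total path = 7 m; average speed = 7/7 = 1 m/s.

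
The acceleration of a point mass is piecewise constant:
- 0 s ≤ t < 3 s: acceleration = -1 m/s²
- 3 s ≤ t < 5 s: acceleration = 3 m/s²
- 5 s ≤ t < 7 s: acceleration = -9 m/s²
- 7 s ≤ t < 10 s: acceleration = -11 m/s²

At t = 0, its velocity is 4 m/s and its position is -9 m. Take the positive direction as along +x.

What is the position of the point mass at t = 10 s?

-80 m

On each constant-a segment, Δv = aΔt and Δx = v₀Δt + ½aΔt²; chain segment to segment.
0–3 s: v starts 4 m/s; Δx = 4·3 + ½·-1·3² = 7.5 m; v ends 1 m/s.
3–5 s: v starts 1 m/s; Δx = 1·2 + ½·3·2² = 8 m; v ends 7 m/s.
5–7 s: v starts 7 m/s; Δx = 7·2 + ½·-9·2² = -4 m; v ends -11 m/s.
7–10 s: v starts -11 m/s; Δx = -11·3 + ½·-11·3² = -82.5 m; v ends -44 m/s.
x(10) = -9 + Σ Δx = -80 m.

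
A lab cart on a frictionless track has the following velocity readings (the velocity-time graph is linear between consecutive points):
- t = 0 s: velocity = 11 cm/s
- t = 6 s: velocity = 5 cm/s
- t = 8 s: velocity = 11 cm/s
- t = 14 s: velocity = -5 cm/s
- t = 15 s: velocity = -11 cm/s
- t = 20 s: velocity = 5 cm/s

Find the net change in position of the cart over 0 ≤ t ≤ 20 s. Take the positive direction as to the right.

Net displacement equals the area under the velocity-time graph (areas below the axis count negative).
0–6 s: ½(11 + 5)(6) = 48 cm
6–8 s: ½(5 + 11)(2) = 16 cm
8–14 s: ½(11 + -5)(6) = 18 cm
14–15 s: ½(-5 + -11)(1) = -8 cm
15–20 s: ½(-11 + 5)(5) = -15 cm
Net displacement = 59 cm

59 cm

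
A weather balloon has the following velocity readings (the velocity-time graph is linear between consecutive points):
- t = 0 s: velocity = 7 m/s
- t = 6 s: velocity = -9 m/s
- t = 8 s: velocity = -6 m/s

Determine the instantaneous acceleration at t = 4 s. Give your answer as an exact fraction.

-8/3 m/s²

Acceleration is the slope of the v-t graph on 0–6 s: (-9 − 7)/(6 − 0) = -8/3 m/s².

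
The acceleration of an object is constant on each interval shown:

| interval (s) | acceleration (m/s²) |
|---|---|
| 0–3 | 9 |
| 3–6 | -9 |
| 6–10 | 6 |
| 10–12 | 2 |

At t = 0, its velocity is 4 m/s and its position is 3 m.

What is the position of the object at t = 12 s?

232 m

On each constant-a segment, Δv = aΔt and Δx = v₀Δt + ½aΔt²; chain segment to segment.
0–3 s: v starts 4 m/s; Δx = 4·3 + ½·9·3² = 52.5 m; v ends 31 m/s.
3–6 s: v starts 31 m/s; Δx = 31·3 + ½·-9·3² = 52.5 m; v ends 4 m/s.
6–10 s: v starts 4 m/s; Δx = 4·4 + ½·6·4² = 64 m; v ends 28 m/s.
10–12 s: v starts 28 m/s; Δx = 28·2 + ½·2·2² = 60 m; v ends 32 m/s.
x(12) = 3 + Σ Δx = 232 m.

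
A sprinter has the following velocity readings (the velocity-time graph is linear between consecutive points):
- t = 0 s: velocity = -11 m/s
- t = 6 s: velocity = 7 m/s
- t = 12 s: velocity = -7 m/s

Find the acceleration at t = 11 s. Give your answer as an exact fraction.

Acceleration is the slope of the v-t graph on 6–12 s: (-7 − 7)/(12 − 6) = -7/3 m/s².

-7/3 m/s²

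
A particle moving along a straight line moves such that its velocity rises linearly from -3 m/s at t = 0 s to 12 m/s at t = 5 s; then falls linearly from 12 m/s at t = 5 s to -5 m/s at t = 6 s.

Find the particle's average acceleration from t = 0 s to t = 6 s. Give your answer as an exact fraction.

-1/3 m/s²

Average acceleration = Δv/Δt = (-5 − -3)/(6 − 0) = -1/3 m/s².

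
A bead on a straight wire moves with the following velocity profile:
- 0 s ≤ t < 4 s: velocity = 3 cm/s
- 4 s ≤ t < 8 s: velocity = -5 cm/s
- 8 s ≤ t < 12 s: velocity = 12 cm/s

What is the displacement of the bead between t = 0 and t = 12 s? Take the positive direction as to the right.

40 cm

Net displacement equals the area under the velocity-time graph (areas below the axis count negative).
0–4 s: 3 × 4 = 12 cm
4–8 s: -5 × 4 = -20 cm
8–12 s: 12 × 4 = 48 cm
Net displacement = 40 cm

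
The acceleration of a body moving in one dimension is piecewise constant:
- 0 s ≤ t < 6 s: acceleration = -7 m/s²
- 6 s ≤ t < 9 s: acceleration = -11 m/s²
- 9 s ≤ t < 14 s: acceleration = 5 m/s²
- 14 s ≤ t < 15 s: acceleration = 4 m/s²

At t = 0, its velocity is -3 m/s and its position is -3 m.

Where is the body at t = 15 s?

-710 m

On each constant-a segment, Δv = aΔt and Δx = v₀Δt + ½aΔt²; chain segment to segment.
0–6 s: v starts -3 m/s; Δx = -3·6 + ½·-7·6² = -144 m; v ends -45 m/s.
6–9 s: v starts -45 m/s; Δx = -45·3 + ½·-11·3² = -184.5 m; v ends -78 m/s.
9–14 s: v starts -78 m/s; Δx = -78·5 + ½·5·5² = -327.5 m; v ends -53 m/s.
14–15 s: v starts -53 m/s; Δx = -53·1 + ½·4·1² = -51 m; v ends -49 m/s.
x(15) = -3 + Σ Δx = -710 m.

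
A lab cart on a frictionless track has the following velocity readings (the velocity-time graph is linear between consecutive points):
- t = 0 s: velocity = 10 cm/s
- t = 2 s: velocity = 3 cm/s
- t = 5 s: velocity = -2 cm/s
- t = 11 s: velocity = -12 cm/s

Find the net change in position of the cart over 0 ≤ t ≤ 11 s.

-27.5 cm

Displacement is the signed area under the v-t curve.
0–2 s: ½(10 + 3)(2) = 13 cm
2–5 s: ½(3 + -2)(3) = 1.5 cm
5–11 s: ½(-2 + -12)(6) = -42 cm
Net displacement = -27.5 cm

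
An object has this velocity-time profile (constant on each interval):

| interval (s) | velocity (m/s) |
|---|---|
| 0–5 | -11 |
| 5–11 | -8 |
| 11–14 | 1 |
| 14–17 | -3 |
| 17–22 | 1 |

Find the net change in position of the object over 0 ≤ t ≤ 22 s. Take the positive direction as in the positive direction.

-104 m

Net displacement equals the area under the velocity-time graph (areas below the axis count negative).
0–5 s: -11 × 5 = -55 m
5–11 s: -8 × 6 = -48 m
11–14 s: 1 × 3 = 3 m
14–17 s: -3 × 3 = -9 m
17–22 s: 1 × 5 = 5 m
Net displacement = -104 m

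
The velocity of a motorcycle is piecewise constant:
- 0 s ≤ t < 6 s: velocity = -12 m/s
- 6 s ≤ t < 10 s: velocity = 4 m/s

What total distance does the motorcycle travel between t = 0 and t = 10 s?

Distance (not displacement) is the total path length: add the absolute areas under v-t.
0–6 s: |-12| × 6 = 72 m
6–10 s: |4| × 4 = 16 m
Total distance = 88 m

88 m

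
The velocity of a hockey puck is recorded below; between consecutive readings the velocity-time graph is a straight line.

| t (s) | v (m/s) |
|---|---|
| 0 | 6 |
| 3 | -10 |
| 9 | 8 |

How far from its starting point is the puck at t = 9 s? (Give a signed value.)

-12 m

Displacement is the signed area under the v-t curve.
0–3 s: ½(6 + -10)(3) = -6 m
3–9 s: ½(-10 + 8)(6) = -6 m
Net displacement = -12 m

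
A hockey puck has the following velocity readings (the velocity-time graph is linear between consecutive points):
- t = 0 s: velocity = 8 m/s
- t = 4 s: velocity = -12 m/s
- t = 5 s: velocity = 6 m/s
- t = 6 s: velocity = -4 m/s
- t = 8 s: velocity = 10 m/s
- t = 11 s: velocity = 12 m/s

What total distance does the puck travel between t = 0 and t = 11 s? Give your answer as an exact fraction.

2439/35 m

Distance (not displacement) is the total path length: add the absolute areas under v-t.
0–4 s: v = 0 at t = 1.6 s; triangle areas 6.4 + 14.4 = 20.8 m
4–5 s: v = 0 at t = 14/3 s; triangle areas 4 + 1 = 5 m
5–6 s: v = 0 at t = 5.6 s; triangle areas 1.8 + 0.8 = 2.6 m
6–8 s: v = 0 at t = 46/7 s; triangle areas 8/7 + 50/7 = 58/7 m
8–11 s: |½(10 + 12)(3)| = 33 m
Total distance = 2439/35 m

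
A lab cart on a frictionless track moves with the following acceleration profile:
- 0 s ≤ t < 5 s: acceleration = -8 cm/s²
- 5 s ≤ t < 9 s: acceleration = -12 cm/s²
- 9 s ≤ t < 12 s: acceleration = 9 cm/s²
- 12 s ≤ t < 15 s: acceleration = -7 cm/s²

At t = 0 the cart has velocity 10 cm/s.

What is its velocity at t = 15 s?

Δv equals the area under the a-t graph; then v = v₀ + Δv.
0–5 s: -8 × 5 = -40 cm/s
5–9 s: -12 × 4 = -48 cm/s
9–12 s: 9 × 3 = 27 cm/s
12–15 s: -7 × 3 = -21 cm/s
Δv = -82 cm/s, so v(15) = 10 + (-82) = -72 cm/s.

-72 cm/s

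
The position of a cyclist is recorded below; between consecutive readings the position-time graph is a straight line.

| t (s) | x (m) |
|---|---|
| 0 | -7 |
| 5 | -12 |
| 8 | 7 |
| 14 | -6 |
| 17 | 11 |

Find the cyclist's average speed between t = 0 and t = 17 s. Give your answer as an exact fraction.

54/17 m/s

Average speed = (total path length)/(elapsed time); on a piecewise-linear x-t graph the path length is Σ|Δx|.
0–5 s: |Δx| = |-12 − -7| = 5 m
5–8 s: |Δx| = |7 − -12| = 19 m
8–14 s: |Δx| = |-6 − 7| = 13 m
14–17 s: |Δx| = |11 − -6| = 17 m
Total path = 54 m; average speed = 54/17 = 54/17 m/s.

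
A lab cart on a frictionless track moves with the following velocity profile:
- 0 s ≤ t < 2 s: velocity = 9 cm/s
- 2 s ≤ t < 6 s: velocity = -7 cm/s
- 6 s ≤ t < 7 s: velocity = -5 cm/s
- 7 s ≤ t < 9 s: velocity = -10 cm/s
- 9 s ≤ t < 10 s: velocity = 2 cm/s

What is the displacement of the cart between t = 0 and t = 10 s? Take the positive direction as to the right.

Net displacement equals the area under the velocity-time graph (areas below the axis count negative).
0–2 s: 9 × 2 = 18 cm
2–6 s: -7 × 4 = -28 cm
6–7 s: -5 × 1 = -5 cm
7–9 s: -10 × 2 = -20 cm
9–10 s: 2 × 1 = 2 cm
Net displacement = -33 cm

-33 cm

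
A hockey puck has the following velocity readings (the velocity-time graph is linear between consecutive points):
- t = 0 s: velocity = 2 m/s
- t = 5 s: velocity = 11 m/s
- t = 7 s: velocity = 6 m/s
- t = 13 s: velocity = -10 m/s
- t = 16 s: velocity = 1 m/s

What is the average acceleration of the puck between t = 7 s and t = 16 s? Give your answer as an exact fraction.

Average acceleration = Δv/Δt = (1 − 6)/(16 − 7) = -5/9 m/s².

-5/9 m/s²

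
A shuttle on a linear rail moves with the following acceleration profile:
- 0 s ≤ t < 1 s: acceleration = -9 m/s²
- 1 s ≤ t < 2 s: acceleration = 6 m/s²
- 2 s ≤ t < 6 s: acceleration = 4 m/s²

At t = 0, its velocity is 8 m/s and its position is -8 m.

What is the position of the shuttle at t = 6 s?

On each constant-a segment, Δv = aΔt and Δx = v₀Δt + ½aΔt²; chain segment to segment.
0–1 s: v starts 8 m/s; Δx = 8·1 + ½·-9·1² = 3.5 m; v ends -1 m/s.
1–2 s: v starts -1 m/s; Δx = -1·1 + ½·6·1² = 2 m; v ends 5 m/s.
2–6 s: v starts 5 m/s; Δx = 5·4 + ½·4·4² = 52 m; v ends 21 m/s.
x(6) = -8 + Σ Δx = 49.5 m.

49.5 m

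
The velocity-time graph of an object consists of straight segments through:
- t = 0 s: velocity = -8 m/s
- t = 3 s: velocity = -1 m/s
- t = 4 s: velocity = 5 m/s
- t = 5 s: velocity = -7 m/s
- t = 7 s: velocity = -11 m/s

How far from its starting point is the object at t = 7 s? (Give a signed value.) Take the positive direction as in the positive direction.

Displacement is the signed area under the v-t curve.
0–3 s: ½(-8 + -1)(3) = -13.5 m
3–4 s: ½(-1 + 5)(1) = 2 m
4–5 s: ½(5 + -7)(1) = -1 m
5–7 s: ½(-7 + -11)(2) = -18 m
Net displacement = -30.5 m

-30.5 m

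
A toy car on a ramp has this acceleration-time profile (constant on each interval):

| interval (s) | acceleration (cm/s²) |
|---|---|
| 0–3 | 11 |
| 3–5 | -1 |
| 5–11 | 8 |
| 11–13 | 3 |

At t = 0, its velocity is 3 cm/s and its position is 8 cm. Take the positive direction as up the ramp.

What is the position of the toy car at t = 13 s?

654.5 cm

On each constant-a segment, Δv = aΔt and Δx = v₀Δt + ½aΔt²; chain segment to segment.
0–3 s: v starts 3 cm/s; Δx = 3·3 + ½·11·3² = 58.5 cm; v ends 36 cm/s.
3–5 s: v starts 36 cm/s; Δx = 36·2 + ½·-1·2² = 70 cm; v ends 34 cm/s.
5–11 s: v starts 34 cm/s; Δx = 34·6 + ½·8·6² = 348 cm; v ends 82 cm/s.
11–13 s: v starts 82 cm/s; Δx = 82·2 + ½·3·2² = 170 cm; v ends 88 cm/s.
x(13) = 8 + Σ Δx = 654.5 cm.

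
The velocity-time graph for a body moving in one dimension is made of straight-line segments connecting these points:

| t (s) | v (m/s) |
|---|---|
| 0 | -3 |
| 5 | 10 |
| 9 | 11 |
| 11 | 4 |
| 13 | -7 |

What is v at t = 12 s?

-1.5 m/s

On 11–13 s the graph is linear from 4 to -7 m/s: v(12) = 4 + (-7 − 4)·(12 − 11)/(13 − 11) = -1.5 m/s.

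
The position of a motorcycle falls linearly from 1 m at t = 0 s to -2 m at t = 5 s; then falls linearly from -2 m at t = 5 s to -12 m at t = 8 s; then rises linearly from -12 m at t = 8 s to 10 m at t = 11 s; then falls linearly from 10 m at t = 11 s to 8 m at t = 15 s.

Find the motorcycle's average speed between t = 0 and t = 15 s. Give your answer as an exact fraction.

37/15 m/s

Average speed = (total path length)/(elapsed time); on a piecewise-linear x-t graph the path length is Σ|Δx|.
0–5 s: |Δx| = |-2 − 1| = 3 m
5–8 s: |Δx| = |-12 − -2| = 10 m
8–11 s: |Δx| = |10 − -12| = 22 m
11–15 s: |Δx| = |8 − 10| = 2 m
Total path = 37 m; average speed = 37/15 = 37/15 m/s.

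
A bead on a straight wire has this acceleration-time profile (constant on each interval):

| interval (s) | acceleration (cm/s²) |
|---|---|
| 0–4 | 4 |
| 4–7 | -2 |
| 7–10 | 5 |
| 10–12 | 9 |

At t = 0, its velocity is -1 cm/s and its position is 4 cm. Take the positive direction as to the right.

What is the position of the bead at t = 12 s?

On each constant-a segment, Δv = aΔt and Δx = v₀Δt + ½aΔt²; chain segment to segment.
0–4 s: v starts -1 cm/s; Δx = -1·4 + ½·4·4² = 28 cm; v ends 15 cm/s.
4–7 s: v starts 15 cm/s; Δx = 15·3 + ½·-2·3² = 36 cm; v ends 9 cm/s.
7–10 s: v starts 9 cm/s; Δx = 9·3 + ½·5·3² = 49.5 cm; v ends 24 cm/s.
10–12 s: v starts 24 cm/s; Δx = 24·2 + ½·9·2² = 66 cm; v ends 42 cm/s.
x(12) = 4 + Σ Δx = 183.5 cm.

183.5 cm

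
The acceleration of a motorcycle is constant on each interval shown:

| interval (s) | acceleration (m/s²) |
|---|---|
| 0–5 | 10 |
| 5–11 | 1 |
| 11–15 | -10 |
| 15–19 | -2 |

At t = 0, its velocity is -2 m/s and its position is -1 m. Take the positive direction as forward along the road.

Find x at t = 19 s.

596 m

On each constant-a segment, Δv = aΔt and Δx = v₀Δt + ½aΔt²; chain segment to segment.
0–5 s: v starts -2 m/s; Δx = -2·5 + ½·10·5² = 115 m; v ends 48 m/s.
5–11 s: v starts 48 m/s; Δx = 48·6 + ½·1·6² = 306 m; v ends 54 m/s.
11–15 s: v starts 54 m/s; Δx = 54·4 + ½·-10·4² = 136 m; v ends 14 m/s.
15–19 s: v starts 14 m/s; Δx = 14·4 + ½·-2·4² = 40 m; v ends 6 m/s.
x(19) = -1 + Σ Δx = 596 m.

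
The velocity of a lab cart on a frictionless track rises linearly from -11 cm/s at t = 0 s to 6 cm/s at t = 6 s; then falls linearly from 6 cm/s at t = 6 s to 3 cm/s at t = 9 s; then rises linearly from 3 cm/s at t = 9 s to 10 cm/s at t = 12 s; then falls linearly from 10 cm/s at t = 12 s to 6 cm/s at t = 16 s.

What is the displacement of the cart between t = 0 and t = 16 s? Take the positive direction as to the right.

Displacement is the signed area under the v-t curve.
0–6 s: ½(-11 + 6)(6) = -15 cm
6–9 s: ½(6 + 3)(3) = 13.5 cm
9–12 s: ½(3 + 10)(3) = 19.5 cm
12–16 s: ½(10 + 6)(4) = 32 cm
Net displacement = 50 cm

50 cm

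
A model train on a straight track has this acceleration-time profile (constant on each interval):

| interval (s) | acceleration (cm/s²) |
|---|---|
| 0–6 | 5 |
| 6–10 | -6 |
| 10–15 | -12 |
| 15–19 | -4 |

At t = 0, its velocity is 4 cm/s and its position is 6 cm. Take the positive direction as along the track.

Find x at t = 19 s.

On each constant-a segment, Δv = aΔt and Δx = v₀Δt + ½aΔt²; chain segment to segment.
0–6 s: v starts 4 cm/s; Δx = 4·6 + ½·5·6² = 114 cm; v ends 34 cm/s.
6–10 s: v starts 34 cm/s; Δx = 34·4 + ½·-6·4² = 88 cm; v ends 10 cm/s.
10–15 s: v starts 10 cm/s; Δx = 10·5 + ½·-12·5² = -100 cm; v ends -50 cm/s.
15–19 s: v starts -50 cm/s; Δx = -50·4 + ½·-4·4² = -232 cm; v ends -66 cm/s.
x(19) = 6 + Σ Δx = -124 cm.

-124 cm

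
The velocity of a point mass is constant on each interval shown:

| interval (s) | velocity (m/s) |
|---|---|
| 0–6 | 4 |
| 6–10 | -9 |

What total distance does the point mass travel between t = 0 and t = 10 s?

60 m

Total distance travelled is ∫|v| dt — sum the magnitudes of each area piece.
0–6 s: |4| × 6 = 24 m
6–10 s: |-9| × 4 = 36 m
Total distance = 60 m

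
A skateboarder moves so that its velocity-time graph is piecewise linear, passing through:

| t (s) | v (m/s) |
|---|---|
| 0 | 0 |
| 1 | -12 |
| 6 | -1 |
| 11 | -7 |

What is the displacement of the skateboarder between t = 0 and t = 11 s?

Displacement is the signed area under the v-t curve.
0–1 s: ½(0 + -12)(1) = -6 m
1–6 s: ½(-12 + -1)(5) = -32.5 m
6–11 s: ½(-1 + -7)(5) = -20 m
Net displacement = -58.5 m

-58.5 m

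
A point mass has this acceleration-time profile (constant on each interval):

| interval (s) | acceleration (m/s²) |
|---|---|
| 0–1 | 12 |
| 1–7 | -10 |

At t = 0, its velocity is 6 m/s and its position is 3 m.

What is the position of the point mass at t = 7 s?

-57 m

On each constant-a segment, Δv = aΔt and Δx = v₀Δt + ½aΔt²; chain segment to segment.
0–1 s: v starts 6 m/s; Δx = 6·1 + ½·12·1² = 12 m; v ends 18 m/s.
1–7 s: v starts 18 m/s; Δx = 18·6 + ½·-10·6² = -72 m; v ends -42 m/s.
x(7) = 3 + Σ Δx = -57 m.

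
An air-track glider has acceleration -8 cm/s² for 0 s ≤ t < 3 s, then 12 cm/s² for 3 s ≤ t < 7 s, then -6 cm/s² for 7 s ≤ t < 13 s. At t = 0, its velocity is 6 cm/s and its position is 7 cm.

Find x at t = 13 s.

85 cm

On each constant-a segment, Δv = aΔt and Δx = v₀Δt + ½aΔt²; chain segment to segment.
0–3 s: v starts 6 cm/s; Δx = 6·3 + ½·-8·3² = -18 cm; v ends -18 cm/s.
3–7 s: v starts -18 cm/s; Δx = -18·4 + ½·12·4² = 24 cm; v ends 30 cm/s.
7–13 s: v starts 30 cm/s; Δx = 30·6 + ½·-6·6² = 72 cm; v ends -6 cm/s.
x(13) = 7 + Σ Δx = 85 cm.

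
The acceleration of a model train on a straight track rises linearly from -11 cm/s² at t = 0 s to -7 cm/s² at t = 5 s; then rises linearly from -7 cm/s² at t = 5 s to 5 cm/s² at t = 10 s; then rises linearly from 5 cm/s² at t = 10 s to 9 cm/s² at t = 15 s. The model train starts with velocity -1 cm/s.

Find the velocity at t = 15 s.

Δv equals the area under the a-t graph; then v = v₀ + Δv.
0–5 s: ½(-11 + -7)(5) = -45 cm/s
5–10 s: ½(-7 + 5)(5) = -5 cm/s
10–15 s: ½(5 + 9)(5) = 35 cm/s
Δv = -15 cm/s, so v(15) = -1 + (-15) = -16 cm/s.

-16 cm/s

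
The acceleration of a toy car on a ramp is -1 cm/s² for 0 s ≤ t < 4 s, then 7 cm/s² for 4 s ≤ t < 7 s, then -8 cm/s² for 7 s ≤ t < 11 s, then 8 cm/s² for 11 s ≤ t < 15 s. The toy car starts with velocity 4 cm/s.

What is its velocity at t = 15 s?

21 cm/s

Δv equals the area under the a-t graph; then v = v₀ + Δv.
0–4 s: -1 × 4 = -4 cm/s
4–7 s: 7 × 3 = 21 cm/s
7–11 s: -8 × 4 = -32 cm/s
11–15 s: 8 × 4 = 32 cm/s
Δv = 17 cm/s, so v(15) = 4 + (17) = 21 cm/s.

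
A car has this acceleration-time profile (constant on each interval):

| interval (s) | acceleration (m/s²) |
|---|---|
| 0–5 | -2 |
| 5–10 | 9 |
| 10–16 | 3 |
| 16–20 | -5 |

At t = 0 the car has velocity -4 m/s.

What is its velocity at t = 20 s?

29 m/s

Δv equals the area under the a-t graph; then v = v₀ + Δv.
0–5 s: -2 × 5 = -10 m/s
5–10 s: 9 × 5 = 45 m/s
10–16 s: 3 × 6 = 18 m/s
16–20 s: -5 × 4 = -20 m/s
Δv = 33 m/s, so v(20) = -4 + (33) = 29 m/s.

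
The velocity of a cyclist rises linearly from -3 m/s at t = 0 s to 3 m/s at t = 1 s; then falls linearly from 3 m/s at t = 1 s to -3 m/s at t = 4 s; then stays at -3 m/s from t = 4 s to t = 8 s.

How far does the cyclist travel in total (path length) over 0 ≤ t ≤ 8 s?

18 m

Distance (not displacement) is the total path length: add the absolute areas under v-t.
0–1 s: v = 0 at t = 0.5 s; triangle areas 0.75 + 0.75 = 1.5 m
1–4 s: v = 0 at t = 2.5 s; triangle areas 2.25 + 2.25 = 4.5 m
4–8 s: |-3| × 4 = 12 m
Total distance = 18 m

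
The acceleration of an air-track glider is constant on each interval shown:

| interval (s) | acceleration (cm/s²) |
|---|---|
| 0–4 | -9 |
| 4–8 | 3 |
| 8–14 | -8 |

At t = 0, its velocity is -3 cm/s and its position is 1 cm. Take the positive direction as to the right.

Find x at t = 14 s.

On each constant-a segment, Δv = aΔt and Δx = v₀Δt + ½aΔt²; chain segment to segment.
0–4 s: v starts -3 cm/s; Δx = -3·4 + ½·-9·4² = -84 cm; v ends -39 cm/s.
4–8 s: v starts -39 cm/s; Δx = -39·4 + ½·3·4² = -132 cm; v ends -27 cm/s.
8–14 s: v starts -27 cm/s; Δx = -27·6 + ½·-8·6² = -306 cm; v ends -75 cm/s.
x(14) = 1 + Σ Δx = -521 cm.

-521 cm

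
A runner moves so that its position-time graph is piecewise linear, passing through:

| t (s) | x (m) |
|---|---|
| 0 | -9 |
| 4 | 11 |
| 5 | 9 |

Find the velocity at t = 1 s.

5 m/s

Velocity is the slope of the x-t graph on 0–4 s: (11 − -9)/(4 − 0) = 5 m/s.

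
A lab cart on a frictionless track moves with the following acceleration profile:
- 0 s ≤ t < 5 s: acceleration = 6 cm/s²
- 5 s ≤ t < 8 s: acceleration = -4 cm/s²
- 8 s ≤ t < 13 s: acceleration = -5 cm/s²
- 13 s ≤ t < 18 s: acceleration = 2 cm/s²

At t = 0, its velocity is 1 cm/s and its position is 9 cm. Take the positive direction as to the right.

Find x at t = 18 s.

On each constant-a segment, Δv = aΔt and Δx = v₀Δt + ½aΔt²; chain segment to segment.
0–5 s: v starts 1 cm/s; Δx = 1·5 + ½·6·5² = 80 cm; v ends 31 cm/s.
5–8 s: v starts 31 cm/s; Δx = 31·3 + ½·-4·3² = 75 cm; v ends 19 cm/s.
8–13 s: v starts 19 cm/s; Δx = 19·5 + ½·-5·5² = 32.5 cm; v ends -6 cm/s.
13–18 s: v starts -6 cm/s; Δx = -6·5 + ½·2·5² = -5 cm; v ends 4 cm/s.
x(18) = 9 + Σ Δx = 191.5 cm.

191.5 cm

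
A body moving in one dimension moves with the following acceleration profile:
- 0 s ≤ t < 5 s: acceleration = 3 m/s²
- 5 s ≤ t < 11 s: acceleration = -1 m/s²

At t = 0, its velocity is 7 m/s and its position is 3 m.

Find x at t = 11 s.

On each constant-a segment, Δv = aΔt and Δx = v₀Δt + ½aΔt²; chain segment to segment.
0–5 s: v starts 7 m/s; Δx = 7·5 + ½·3·5² = 72.5 m; v ends 22 m/s.
5–11 s: v starts 22 m/s; Δx = 22·6 + ½·-1·6² = 114 m; v ends 16 m/s.
x(11) = 3 + Σ Δx = 189.5 m.

189.5 m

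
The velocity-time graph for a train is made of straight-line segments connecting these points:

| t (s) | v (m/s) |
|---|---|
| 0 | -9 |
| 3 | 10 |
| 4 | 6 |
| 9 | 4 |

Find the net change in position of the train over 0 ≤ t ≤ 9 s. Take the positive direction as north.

Displacement is the signed area under the v-t curve.
0–3 s: ½(-9 + 10)(3) = 1.5 m
3–4 s: ½(10 + 6)(1) = 8 m
4–9 s: ½(6 + 4)(5) = 25 m
Net displacement = 34.5 m

34.5 m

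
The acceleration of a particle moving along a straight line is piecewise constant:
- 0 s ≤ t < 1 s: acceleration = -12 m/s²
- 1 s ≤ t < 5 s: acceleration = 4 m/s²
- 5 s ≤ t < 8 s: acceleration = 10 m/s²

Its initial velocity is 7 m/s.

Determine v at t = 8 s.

Δv equals the area under the a-t graph; then v = v₀ + Δv.
0–1 s: -12 × 1 = -12 m/s
1–5 s: 4 × 4 = 16 m/s
5–8 s: 10 × 3 = 30 m/s
Δv = 34 m/s, so v(8) = 7 + (34) = 41 m/s.

41 m/s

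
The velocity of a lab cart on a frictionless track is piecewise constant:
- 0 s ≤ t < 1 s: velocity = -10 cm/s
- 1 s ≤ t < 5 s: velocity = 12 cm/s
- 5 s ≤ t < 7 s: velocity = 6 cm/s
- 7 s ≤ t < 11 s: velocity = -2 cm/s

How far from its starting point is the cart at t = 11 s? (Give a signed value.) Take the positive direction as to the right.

42 cm

Displacement is the signed area under the v-t curve.
0–1 s: -10 × 1 = -10 cm
1–5 s: 12 × 4 = 48 cm
5–7 s: 6 × 2 = 12 cm
7–11 s: -2 × 4 = -8 cm
Net displacement = 42 cm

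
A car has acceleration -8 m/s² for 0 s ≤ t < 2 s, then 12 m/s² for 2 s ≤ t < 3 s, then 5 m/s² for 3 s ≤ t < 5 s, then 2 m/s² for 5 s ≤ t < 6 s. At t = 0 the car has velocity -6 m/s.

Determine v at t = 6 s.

Δv equals the area under the a-t graph; then v = v₀ + Δv.
0–2 s: -8 × 2 = -16 m/s
2–3 s: 12 × 1 = 12 m/s
3–5 s: 5 × 2 = 10 m/s
5–6 s: 2 × 1 = 2 m/s
Δv = 8 m/s, so v(6) = -6 + (8) = 2 m/s.

2 m/s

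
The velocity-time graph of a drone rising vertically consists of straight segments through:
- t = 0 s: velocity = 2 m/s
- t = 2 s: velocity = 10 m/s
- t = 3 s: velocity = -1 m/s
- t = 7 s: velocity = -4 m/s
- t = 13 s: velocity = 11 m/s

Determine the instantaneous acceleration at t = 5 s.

Acceleration is the slope of the v-t graph on 3–7 s: (-4 − -1)/(7 − 3) = -0.75 m/s².

-0.75 m/s²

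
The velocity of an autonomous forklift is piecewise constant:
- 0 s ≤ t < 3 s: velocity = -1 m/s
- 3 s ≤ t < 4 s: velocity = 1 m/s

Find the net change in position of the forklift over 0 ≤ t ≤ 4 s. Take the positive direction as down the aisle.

Net displacement equals the area under the velocity-time graph (areas below the axis count negative).
0–3 s: -1 × 3 = -3 m
3–4 s: 1 × 1 = 1 m
Net displacement = -2 m

-2 m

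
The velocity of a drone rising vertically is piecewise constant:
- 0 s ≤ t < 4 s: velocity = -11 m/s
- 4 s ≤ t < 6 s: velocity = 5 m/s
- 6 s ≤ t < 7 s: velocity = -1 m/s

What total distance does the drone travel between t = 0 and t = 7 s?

55 m

Distance (not displacement) is the total path length: add the absolute areas under v-t.
0–4 s: |-11| × 4 = 44 m
4–6 s: |5| × 2 = 10 m
6–7 s: |-1| × 1 = 1 m
Total distance = 55 m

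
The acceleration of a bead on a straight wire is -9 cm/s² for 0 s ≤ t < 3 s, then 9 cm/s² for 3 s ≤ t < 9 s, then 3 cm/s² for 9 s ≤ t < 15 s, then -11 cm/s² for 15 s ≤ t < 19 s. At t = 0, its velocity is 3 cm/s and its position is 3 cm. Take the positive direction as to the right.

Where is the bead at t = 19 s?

327.5 cm

On each constant-a segment, Δv = aΔt and Δx = v₀Δt + ½aΔt²; chain segment to segment.
0–3 s: v starts 3 cm/s; Δx = 3·3 + ½·-9·3² = -31.5 cm; v ends -24 cm/s.
3–9 s: v starts -24 cm/s; Δx = -24·6 + ½·9·6² = 18 cm; v ends 30 cm/s.
9–15 s: v starts 30 cm/s; Δx = 30·6 + ½·3·6² = 234 cm; v ends 48 cm/s.
15–19 s: v starts 48 cm/s; Δx = 48·4 + ½·-11·4² = 104 cm; v ends 4 cm/s.
x(19) = 3 + Σ Δx = 327.5 cm.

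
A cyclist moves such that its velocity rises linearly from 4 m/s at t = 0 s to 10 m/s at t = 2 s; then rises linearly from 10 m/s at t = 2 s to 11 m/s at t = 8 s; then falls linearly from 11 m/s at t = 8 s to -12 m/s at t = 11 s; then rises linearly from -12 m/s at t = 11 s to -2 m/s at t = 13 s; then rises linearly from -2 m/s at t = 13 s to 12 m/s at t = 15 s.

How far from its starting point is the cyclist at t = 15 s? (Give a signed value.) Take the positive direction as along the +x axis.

Displacement is the signed area under the v-t curve.
0–2 s: ½(4 + 10)(2) = 14 m
2–8 s: ½(10 + 11)(6) = 63 m
8–11 s: ½(11 + -12)(3) = -1.5 m
11–13 s: ½(-12 + -2)(2) = -14 m
13–15 s: ½(-2 + 12)(2) = 10 m
Net displacement = 71.5 m

71.5 m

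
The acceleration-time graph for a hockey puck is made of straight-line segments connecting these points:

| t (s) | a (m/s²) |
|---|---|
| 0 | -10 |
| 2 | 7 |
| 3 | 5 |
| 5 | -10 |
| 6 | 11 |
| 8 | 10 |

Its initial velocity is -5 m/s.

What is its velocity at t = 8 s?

Δv equals the area under the a-t graph; then v = v₀ + Δv.
0–2 s: ½(-10 + 7)(2) = -3 m/s
2–3 s: ½(7 + 5)(1) = 6 m/s
3–5 s: ½(5 + -10)(2) = -5 m/s
5–6 s: ½(-10 + 11)(1) = 0.5 m/s
6–8 s: ½(11 + 10)(2) = 21 m/s
Δv = 19.5 m/s, so v(8) = -5 + (19.5) = 14.5 m/s.

14.5 m/s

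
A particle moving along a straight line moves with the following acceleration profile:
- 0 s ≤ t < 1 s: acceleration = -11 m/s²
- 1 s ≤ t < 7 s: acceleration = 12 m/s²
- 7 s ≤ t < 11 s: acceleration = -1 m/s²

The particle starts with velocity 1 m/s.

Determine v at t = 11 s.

Δv equals the area under the a-t graph; then v = v₀ + Δv.
0–1 s: -11 × 1 = -11 m/s
1–7 s: 12 × 6 = 72 m/s
7–11 s: -1 × 4 = -4 m/s
Δv = 57 m/s, so v(11) = 1 + (57) = 58 m/s.

58 m/s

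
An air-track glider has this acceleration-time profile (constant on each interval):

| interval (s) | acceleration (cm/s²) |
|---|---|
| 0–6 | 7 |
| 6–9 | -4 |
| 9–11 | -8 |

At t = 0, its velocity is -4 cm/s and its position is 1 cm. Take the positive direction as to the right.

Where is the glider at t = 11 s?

235 cm

On each constant-a segment, Δv = aΔt and Δx = v₀Δt + ½aΔt²; chain segment to segment.
0–6 s: v starts -4 cm/s; Δx = -4·6 + ½·7·6² = 102 cm; v ends 38 cm/s.
6–9 s: v starts 38 cm/s; Δx = 38·3 + ½·-4·3² = 96 cm; v ends 26 cm/s.
9–11 s: v starts 26 cm/s; Δx = 26·2 + ½·-8·2² = 36 cm; v ends 10 cm/s.
x(11) = 1 + Σ Δx = 235 cm.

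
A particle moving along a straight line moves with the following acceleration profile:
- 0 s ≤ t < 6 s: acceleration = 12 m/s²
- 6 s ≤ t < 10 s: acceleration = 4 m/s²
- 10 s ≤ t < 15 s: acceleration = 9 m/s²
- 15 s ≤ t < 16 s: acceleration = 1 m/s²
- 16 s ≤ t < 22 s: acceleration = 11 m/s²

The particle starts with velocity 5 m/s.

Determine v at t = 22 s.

Δv equals the area under the a-t graph; then v = v₀ + Δv.
0–6 s: 12 × 6 = 72 m/s
6–10 s: 4 × 4 = 16 m/s
10–15 s: 9 × 5 = 45 m/s
15–16 s: 1 × 1 = 1 m/s
16–22 s: 11 × 6 = 66 m/s
Δv = 200 m/s, so v(22) = 5 + (200) = 205 m/s.

205 m/s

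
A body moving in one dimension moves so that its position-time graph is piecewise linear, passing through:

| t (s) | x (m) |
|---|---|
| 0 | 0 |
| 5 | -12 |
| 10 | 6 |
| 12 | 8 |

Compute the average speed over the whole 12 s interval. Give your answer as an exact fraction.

8/3 m/s

Average speed = (total path length)/(elapsed time); on a piecewise-linear x-t graph the path length is Σ|Δx|.
0–5 s: |Δx| = |-12 − 0| = 12 m
5–10 s: |Δx| = |6 − -12| = 18 m
10–12 s: |Δx| = |8 − 6| = 2 m
Total path = 32 m; average speed = 32/12 = 8/3 m/s.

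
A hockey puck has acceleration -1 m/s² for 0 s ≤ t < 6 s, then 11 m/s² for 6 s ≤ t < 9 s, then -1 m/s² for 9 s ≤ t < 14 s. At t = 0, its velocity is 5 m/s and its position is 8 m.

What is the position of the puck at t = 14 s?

On each constant-a segment, Δv = aΔt and Δx = v₀Δt + ½aΔt²; chain segment to segment.
0–6 s: v starts 5 m/s; Δx = 5·6 + ½·-1·6² = 12 m; v ends -1 m/s.
6–9 s: v starts -1 m/s; Δx = -1·3 + ½·11·3² = 46.5 m; v ends 32 m/s.
9–14 s: v starts 32 m/s; Δx = 32·5 + ½·-1·5² = 147.5 m; v ends 27 m/s.
x(14) = 8 + Σ Δx = 214 m.

214 m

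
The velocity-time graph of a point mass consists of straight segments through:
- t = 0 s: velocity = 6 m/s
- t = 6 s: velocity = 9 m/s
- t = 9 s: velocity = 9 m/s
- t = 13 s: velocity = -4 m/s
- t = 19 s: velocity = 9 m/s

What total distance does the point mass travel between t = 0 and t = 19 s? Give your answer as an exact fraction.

Distance (not displacement) is the total path length: add the absolute areas under v-t.
0–6 s: |½(6 + 9)(6)| = 45 m
6–9 s: |9| × 3 = 27 m
9–13 s: v = 0 at t = 153/13 s; triangle areas 162/13 + 32/13 = 194/13 m
13–19 s: v = 0 at t = 193/13 s; triangle areas 48/13 + 243/13 = 291/13 m
Total distance = 1421/13 m

1421/13 m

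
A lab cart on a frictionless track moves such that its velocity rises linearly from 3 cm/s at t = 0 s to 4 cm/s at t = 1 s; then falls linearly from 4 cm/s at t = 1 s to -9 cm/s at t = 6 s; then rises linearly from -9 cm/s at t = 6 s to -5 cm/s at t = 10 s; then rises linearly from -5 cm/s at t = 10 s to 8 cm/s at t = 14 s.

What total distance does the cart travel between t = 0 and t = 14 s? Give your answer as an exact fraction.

830/13 cm

Total distance travelled is ∫|v| dt — sum the magnitudes of each area piece.
0–1 s: |½(3 + 4)(1)| = 3.5 cm
1–6 s: v = 0 at t = 33/13 s; triangle areas 40/13 + 405/26 = 485/26 cm
6–10 s: |½(-9 + -5)(4)| = 28 cm
10–14 s: v = 0 at t = 150/13 s; triangle areas 50/13 + 128/13 = 178/13 cm
Total distance = 830/13 cm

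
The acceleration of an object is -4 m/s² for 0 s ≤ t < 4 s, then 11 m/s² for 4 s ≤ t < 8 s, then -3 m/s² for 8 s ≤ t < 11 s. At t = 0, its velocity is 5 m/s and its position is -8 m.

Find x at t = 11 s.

109.5 m

On each constant-a segment, Δv = aΔt and Δx = v₀Δt + ½aΔt²; chain segment to segment.
0–4 s: v starts 5 m/s; Δx = 5·4 + ½·-4·4² = -12 m; v ends -11 m/s.
4–8 s: v starts -11 m/s; Δx = -11·4 + ½·11·4² = 44 m; v ends 33 m/s.
8–11 s: v starts 33 m/s; Δx = 33·3 + ½·-3·3² = 85.5 m; v ends 24 m/s.
x(11) = -8 + Σ Δx = 109.5 m.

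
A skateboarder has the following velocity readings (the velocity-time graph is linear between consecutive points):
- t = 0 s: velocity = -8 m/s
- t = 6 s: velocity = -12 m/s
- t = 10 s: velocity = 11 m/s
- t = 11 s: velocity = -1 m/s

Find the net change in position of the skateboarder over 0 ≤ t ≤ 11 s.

-57 m

Net displacement equals the area under the velocity-time graph (areas below the axis count negative).
0–6 s: ½(-8 + -12)(6) = -60 m
6–10 s: ½(-12 + 11)(4) = -2 m
10–11 s: ½(11 + -1)(1) = 5 m
Net displacement = -57 m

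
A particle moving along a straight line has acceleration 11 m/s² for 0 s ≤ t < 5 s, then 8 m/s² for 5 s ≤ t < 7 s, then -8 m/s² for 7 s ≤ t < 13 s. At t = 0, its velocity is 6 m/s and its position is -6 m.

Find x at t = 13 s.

617.5 m

On each constant-a segment, Δv = aΔt and Δx = v₀Δt + ½aΔt²; chain segment to segment.
0–5 s: v starts 6 m/s; Δx = 6·5 + ½·11·5² = 167.5 m; v ends 61 m/s.
5–7 s: v starts 61 m/s; Δx = 61·2 + ½·8·2² = 138 m; v ends 77 m/s.
7–13 s: v starts 77 m/s; Δx = 77·6 + ½·-8·6² = 318 m; v ends 29 m/s.
x(13) = -6 + Σ Δx = 617.5 m.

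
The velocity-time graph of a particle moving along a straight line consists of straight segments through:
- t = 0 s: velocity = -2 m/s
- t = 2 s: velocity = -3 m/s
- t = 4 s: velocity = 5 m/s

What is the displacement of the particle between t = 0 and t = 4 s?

-3 m

Net displacement equals the area under the velocity-time graph (areas below the axis count negative).
0–2 s: ½(-2 + -3)(2) = -5 m
2–4 s: ½(-3 + 5)(2) = 2 m
Net displacement = -3 m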